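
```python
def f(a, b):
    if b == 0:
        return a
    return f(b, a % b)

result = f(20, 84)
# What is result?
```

f(20, 84) -> f(84, 20) -> f(20, 4) -> f(4, 0) -> 4

Answer: 4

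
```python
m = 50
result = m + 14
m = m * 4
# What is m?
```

Trace:
`m = 50` → m = 50
`result = m + 14` → result = 64
`m = m * 4` → m = 200
So m = 200

Answer: 200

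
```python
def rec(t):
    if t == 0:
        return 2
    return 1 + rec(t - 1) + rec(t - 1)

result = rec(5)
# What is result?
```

rec(t) = 1 + 2·rec(t-1), rec(0)=2. Closed form: (2+1)·2^5 - 1 = 95.

Answer: 95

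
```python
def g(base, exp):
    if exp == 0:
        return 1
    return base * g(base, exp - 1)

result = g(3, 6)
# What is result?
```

g(3, 6) = 3 * 3 * 3 * 3 * 3 * 3 = 729

Answer: 729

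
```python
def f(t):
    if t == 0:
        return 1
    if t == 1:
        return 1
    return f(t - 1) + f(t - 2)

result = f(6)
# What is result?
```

Build up from base cases: f(0)=1, f(1)=1, f(2)=2, f(3)=3, f(4)=5, f(5)=8, f(6)=13

Answer: 13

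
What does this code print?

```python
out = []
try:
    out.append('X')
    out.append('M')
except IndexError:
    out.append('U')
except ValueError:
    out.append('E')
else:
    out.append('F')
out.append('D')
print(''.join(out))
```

Execution trace: 'X' (try body) → 'M' (try body, no exception) → 'F' (else) → 'D' (after the try/except). Output: XMFD

Answer: XMFD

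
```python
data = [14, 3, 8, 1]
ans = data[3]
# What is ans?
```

Trace:
`data = [14, 3, 8, 1]` → data = [14, 3, 8, 1]
`ans = data[3]` → ans = 1
So ans = 1

Answer: 1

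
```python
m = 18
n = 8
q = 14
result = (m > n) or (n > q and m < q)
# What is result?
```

Trace:
`m = 18` → m = 18
`n = 8` → n = 8
`q = 14` → q = 14
`result = (m > n) or (n > q and m < q)` → result = True
So result = True

Answer: True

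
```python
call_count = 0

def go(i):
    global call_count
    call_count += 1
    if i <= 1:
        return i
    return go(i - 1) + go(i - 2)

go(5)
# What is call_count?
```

Calls(i) = 1 + Calls(i-1) + Calls(i-2); Calls(0)=Calls(1)=1. For i=5 this gives 15.

Answer: 15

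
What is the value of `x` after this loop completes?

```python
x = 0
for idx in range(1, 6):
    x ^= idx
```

XOR of 1 to 5
`x` takes the values: 0 → 1 → 3 → 0 → 4 → 1

Answer: 1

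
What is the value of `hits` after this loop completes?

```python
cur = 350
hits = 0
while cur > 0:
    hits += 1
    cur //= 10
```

Count digits by repeated division by 10
`hits` takes the values: 0 → 1 → 2 → 3

Answer: 3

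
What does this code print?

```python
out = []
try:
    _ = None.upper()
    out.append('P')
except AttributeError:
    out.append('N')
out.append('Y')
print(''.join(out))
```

Execution trace: 'N' (except AttributeError) → 'Y' (after the try/except). Output: NY

Answer: NY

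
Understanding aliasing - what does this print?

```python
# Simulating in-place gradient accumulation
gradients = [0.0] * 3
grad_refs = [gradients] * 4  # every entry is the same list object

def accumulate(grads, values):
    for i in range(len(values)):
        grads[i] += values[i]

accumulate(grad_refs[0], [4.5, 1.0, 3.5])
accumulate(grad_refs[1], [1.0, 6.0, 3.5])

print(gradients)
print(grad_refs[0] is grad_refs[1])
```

Key concept: gradient accumulation aliasing.
Step by step:
`gradients = [0.0] * 3` → gradients = [0.0, 0.0, 0.0]
`grad_refs = [gradients] * 4` → grad_refs = [[0.0, 0.0, 0.0], [0.0, 0.0, 0.0], [0.0, 0.0, 0.0], [0.0, 0.0, 0.0]]
`accumulate(grad_refs[0], [4.5, 1.0, 3.5])` → gradients = [4.5, 1.0, 3.5]; grad_refs = [[4.5, 1.0, 3.5], [4.5, 1.0, 3.5], [4.5, 1.0, 3.5], [4.5, 1.0, 3.5]]
`accumulate(grad_refs[1], [1.0, 6.0, 3.5])` → gradients = [5.5, 7.0, 7.0]; grad_refs = [[5.5, 7.0, 7.0], [5.5, 7.0, 7.0], [5.5, 7.0, 7.0], [5.5, 7.0, 7.0]]
`print(gradients)` → prints [5.5, 7.0, 7.0]
`print(grad_refs[0] is grad_refs[1])` → prints True

Answer:
[5.5, 7.0, 7.0]
True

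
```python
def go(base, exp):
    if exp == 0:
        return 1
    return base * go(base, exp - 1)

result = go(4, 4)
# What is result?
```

go(4, 4) = 4 * 4 * 4 * 4 = 256

Answer: 256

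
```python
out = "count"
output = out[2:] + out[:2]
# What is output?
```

Trace:
`out = "count"` → out = 'count'
`output = out[2:] + out[:2]` → output = 'untco'
So output = 'untco'

Answer: 'untco'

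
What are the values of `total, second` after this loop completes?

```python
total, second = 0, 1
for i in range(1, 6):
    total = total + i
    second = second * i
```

Sum and factorial of 1 to 5
`total, second` takes the values: (0, 1) → (1, 1) → (3, 1) → (3, 2) → (6, 2) → (6, 6) → (10, 6) → (10, 24) → (15, 24) → (15, 120)

Answer: 15, 120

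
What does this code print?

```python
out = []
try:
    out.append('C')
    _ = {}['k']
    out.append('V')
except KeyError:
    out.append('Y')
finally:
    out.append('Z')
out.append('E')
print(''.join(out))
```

Execution trace: 'C' (try body) → 'Y' (except KeyError) → 'Z' (finally) → 'E' (after the try/except). Output: CYZE

Answer: CYZE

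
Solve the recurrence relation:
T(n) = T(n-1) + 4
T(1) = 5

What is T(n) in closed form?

Unrolling: T(n) = T(1) + 4·(n-1) = 5 + 4(n-1) = 4n + 1.

Answer: T(n) = 4n + 1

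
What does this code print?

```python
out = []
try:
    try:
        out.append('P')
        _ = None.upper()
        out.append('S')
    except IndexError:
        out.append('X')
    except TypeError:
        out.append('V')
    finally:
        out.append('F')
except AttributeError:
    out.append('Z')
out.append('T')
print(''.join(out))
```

Execution trace: 'P' (try body) → 'F' (finally) → 'Z' (outer except AttributeError) → 'T' (after the try/except). Output: PFZT

Answer: PFZT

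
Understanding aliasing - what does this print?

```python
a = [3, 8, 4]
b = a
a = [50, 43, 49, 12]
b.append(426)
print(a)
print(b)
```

Key concept: rebinding vs mutation: a is rebound to a new list, b still points at the original.
Step by step:
`a = [3, 8, 4]` → a = [3, 8, 4]
`b = a` → b = [3, 8, 4] (same object as a)
`a = [50, 43, 49, 12]` → a = [50, 43, 49, 12]
`b.append(426)` → b = [3, 8, 4, 426]
`print(a)` → prints [50, 43, 49, 12]
`print(b)` → prints [3, 8, 4, 426]

Answer:
[50, 43, 49, 12]
[3, 8, 4, 426]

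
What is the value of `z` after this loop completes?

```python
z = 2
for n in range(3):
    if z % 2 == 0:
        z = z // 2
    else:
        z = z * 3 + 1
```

Collatz-style transformation from 2
`z` takes the values: 2 → 1 → 4 → 2

Answer: 2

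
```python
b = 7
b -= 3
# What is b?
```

Trace:
`b = 7` → b = 7
`b -= 3` → b = 4
So b = 4

Answer: 4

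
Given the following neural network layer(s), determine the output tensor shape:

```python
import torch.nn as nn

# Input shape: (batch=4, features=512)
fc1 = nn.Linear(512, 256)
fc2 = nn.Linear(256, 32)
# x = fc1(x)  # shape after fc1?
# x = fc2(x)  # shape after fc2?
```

Input: (4, 512) -> after fc1: (4, 256) -> Output: (4, 32)

Answer: (4, 32)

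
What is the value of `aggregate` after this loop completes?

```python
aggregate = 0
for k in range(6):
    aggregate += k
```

Sum of 0 to 5 = 15
`aggregate` takes the values: 0 → 1 → 3 → 6 → 10 → 15

Answer: 15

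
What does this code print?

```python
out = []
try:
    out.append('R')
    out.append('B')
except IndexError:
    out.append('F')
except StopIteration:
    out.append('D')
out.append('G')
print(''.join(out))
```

Execution trace: 'R' (try body) → 'B' (try body, no exception) → 'G' (after the try/except). Output: RBG

Answer: RBG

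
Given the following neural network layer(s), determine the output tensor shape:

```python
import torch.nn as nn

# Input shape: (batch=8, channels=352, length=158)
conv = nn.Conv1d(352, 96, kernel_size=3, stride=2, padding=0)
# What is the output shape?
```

Input: (8, 352, 158) -> Output: (8, 96, 78)

Answer: (8, 96, 78)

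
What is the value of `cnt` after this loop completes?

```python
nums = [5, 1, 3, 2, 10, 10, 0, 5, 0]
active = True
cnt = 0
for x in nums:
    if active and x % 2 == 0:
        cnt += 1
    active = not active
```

Count even values at even positions
`cnt` takes the values: 0 → 1 → 2 → 3

Answer: 3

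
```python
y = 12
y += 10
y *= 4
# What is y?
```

Trace:
`y = 12` → y = 12
`y += 10` → y = 22
`y *= 4` → y = 88
So y = 88

Answer: 88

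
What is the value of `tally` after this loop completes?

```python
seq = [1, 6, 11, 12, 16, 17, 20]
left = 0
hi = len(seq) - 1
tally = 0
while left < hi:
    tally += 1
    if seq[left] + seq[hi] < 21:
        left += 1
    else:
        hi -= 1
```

Steps to find pair summing to 21
`tally` takes the values: 0 → 1 → 2 → 3 → 4 → 5 → 6

Answer: 6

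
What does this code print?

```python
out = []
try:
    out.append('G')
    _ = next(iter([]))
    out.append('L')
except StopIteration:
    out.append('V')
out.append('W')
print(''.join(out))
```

Execution trace: 'G' (try body) → 'V' (except StopIteration) → 'W' (after the try/except). Output: GVW

Answer: GVW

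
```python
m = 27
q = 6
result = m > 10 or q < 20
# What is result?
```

Trace:
`m = 27` → m = 27
`q = 6` → q = 6
`result = m > 10 or q < 20` → result = True
So result = True

Answer: True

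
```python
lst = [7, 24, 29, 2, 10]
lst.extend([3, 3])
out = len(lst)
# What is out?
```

Trace:
`lst = [7, 24, 29, 2, 10]` → lst = [7, 24, 29, 2, 10]
`lst.extend([3, 3])` → lst = [7, 24, 29, 2, 10, 3, 3]
`out = len(lst)` → out = 7
So out = 7

Answer: 7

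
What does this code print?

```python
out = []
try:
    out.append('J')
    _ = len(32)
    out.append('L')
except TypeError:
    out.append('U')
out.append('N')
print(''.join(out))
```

Execution trace: 'J' (try body) → 'U' (except TypeError) → 'N' (after the try/except). Output: JUN

Answer: JUN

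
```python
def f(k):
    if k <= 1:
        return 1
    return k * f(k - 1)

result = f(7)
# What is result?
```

f(7) = 7 * 6 * 5 * 4 * 3 * 2 * 1 = 5040

Answer: 5040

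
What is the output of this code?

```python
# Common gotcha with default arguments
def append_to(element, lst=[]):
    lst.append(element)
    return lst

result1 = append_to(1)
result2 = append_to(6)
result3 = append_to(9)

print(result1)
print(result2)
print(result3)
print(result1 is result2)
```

Key concept: mutable default argument gotcha.
Step by step:
`result1 = append_to(1)` → result1 = [1]
`result2 = append_to(6)` → result1 = [1, 6] (same object as result2); result2 = [1, 6] (same object as result1)
`result3 = append_to(9)` → result1 = [1, 6, 9] (same object as result2, result3); result2 = [1, 6, 9] (same object as result1, result3); result3 = [1, 6, 9] (same object as result1, result2)
`print(result1)` → prints [1, 6, 9]
`print(result2)` → prints [1, 6, 9]
`print(result3)` → prints [1, 6, 9]
`print(result1 is result2)` → prints True

Answer:
[1, 6, 9]
[1, 6, 9]
[1, 6, 9]
True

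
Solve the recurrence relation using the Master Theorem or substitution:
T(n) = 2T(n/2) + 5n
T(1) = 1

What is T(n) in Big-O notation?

By Master Theorem: a=2, b=2, f(n)=5n. Since log_2(2) = 1 and f(n) = Θ(n^1), Case 2 applies. T(n) = O(n log n).

Answer: O(n log n)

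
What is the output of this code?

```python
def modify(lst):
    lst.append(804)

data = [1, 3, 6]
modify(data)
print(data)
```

Key concept: function modifies passed list.
Step by step:
`data = [1, 3, 6]` → data = [1, 3, 6]
`modify(data)` → data = [1, 3, 6, 804]
`print(data)` → prints [1, 3, 6, 804]

Answer: [1, 3, 6, 804]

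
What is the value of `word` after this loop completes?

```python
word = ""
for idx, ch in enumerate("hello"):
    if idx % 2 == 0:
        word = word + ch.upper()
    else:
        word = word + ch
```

Uppercase even positions in 'hello'
`word` takes the values: "" → "H" → "He" → "HeL" → "HeLl" → "HeLlO"

Answer: "HeLlO"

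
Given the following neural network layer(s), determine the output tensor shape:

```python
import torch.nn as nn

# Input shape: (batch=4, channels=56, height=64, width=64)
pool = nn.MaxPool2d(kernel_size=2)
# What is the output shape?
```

Input: (4, 56, 64, 64) -> Output: (4, 56, 32, 32)

Answer: (4, 56, 32, 32)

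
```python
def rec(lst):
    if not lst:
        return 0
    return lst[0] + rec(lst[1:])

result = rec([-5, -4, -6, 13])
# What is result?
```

(-5) + (-4) + (-6) + 13 + 0 = -2

Answer: -2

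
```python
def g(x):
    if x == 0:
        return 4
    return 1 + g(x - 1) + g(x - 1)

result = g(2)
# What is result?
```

g(x) = 1 + 2·g(x-1), g(0)=4. Closed form: (4+1)·2^2 - 1 = 19.

Answer: 19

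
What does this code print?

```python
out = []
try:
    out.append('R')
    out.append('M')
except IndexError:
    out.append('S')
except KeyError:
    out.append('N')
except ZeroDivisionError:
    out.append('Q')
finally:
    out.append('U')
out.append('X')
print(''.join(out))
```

Execution trace: 'R' (try body) → 'M' (try body, no exception) → 'U' (finally) → 'X' (after the try/except). Output: RMUX

Answer: RMUX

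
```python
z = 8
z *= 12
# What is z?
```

Trace:
`z = 8` → z = 8
`z *= 12` → z = 96
So z = 96

Answer: 96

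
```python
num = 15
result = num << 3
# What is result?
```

Trace:
`num = 15` → num = 15
`result = num << 3` → result = 120
So result = 120

Answer: 120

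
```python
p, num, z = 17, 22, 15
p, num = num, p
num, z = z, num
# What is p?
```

Trace:
`p, num, z = 17, 22, 15` → p = 17; num = 22; z = 15
`p, num = num, p` → p = 22; num = 17
`num, z = z, num` → num = 15; z = 17
So p = 22

Answer: 22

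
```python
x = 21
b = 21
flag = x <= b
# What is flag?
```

Trace:
`x = 21` → x = 21
`b = 21` → b = 21
`flag = x <= b` → flag = True
So flag = True

Answer: True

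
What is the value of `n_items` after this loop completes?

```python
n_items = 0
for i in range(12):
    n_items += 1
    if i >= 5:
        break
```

Loop breaks when i reaches 5, n_items is 6
`n_items` takes the values: 0 → 1 → 2 → 3 → 4 → 5 → 6

Answer: 6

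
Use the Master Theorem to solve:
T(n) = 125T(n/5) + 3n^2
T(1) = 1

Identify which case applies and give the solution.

a=125, b=5, f(n)=3n^2. log_5(125) = 3. Since c=2 < 3, Case 1 applies: T(n) = Θ(n^log_b(a)) = O(n^3).

Answer: O(n^3) - Case 1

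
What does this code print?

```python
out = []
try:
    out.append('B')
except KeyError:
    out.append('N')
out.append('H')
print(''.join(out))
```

Execution trace: 'B' (try body, no exception) → 'H' (after the try/except). Output: BH

Answer: BH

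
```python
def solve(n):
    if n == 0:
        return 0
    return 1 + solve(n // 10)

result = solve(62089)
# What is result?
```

Count of digits of 62089: 5

Answer: 5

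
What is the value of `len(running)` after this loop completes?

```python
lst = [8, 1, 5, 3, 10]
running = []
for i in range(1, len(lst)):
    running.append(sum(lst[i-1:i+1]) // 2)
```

Number of 2-element averages
`running` takes the values: [] → [4] → [4, 3] → [4, 3, 4] → [4, 3, 4, 6]
So `len(running)` = 4

Answer: 4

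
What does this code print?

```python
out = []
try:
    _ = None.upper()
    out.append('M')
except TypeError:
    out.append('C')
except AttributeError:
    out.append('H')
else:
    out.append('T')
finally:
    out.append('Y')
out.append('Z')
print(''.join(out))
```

Execution trace: 'H' (except AttributeError) → 'Y' (finally) → 'Z' (after the try/except). Output: HYZ

Answer: HYZ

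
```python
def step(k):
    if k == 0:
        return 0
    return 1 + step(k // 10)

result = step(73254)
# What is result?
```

Count of digits of 73254: 5

Answer: 5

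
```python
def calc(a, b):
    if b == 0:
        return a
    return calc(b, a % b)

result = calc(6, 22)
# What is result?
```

calc(6, 22) -> calc(22, 6) -> calc(6, 4) -> calc(4, 2) -> calc(2, 0) -> 2

Answer: 2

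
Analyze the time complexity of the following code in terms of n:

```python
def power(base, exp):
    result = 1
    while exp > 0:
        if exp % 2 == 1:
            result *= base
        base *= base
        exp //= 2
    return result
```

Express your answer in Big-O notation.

This is Exponentiation by squaring. Time complexity: O(log n).

Answer: O(log n)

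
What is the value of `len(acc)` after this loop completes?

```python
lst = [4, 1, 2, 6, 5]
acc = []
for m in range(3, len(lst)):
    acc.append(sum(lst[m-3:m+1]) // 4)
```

Number of 4-element averages
`acc` takes the values: [] → [3] → [3, 3]
So `len(acc)` = 2

Answer: 2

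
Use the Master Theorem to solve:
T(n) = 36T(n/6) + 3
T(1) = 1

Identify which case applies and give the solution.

a=36, b=6, f(n)=3. log_6(36) = 2. Since c=0 < 2, Case 1 applies: T(n) = Θ(n^log_b(a)) = O(n^2).

Answer: O(n^2) - Case 1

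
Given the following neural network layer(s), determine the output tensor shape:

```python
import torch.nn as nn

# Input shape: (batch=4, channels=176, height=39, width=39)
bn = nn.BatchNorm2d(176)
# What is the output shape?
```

Input: (4, 176, 39, 39) -> Output: (4, 176, 39, 39)

Answer: (4, 176, 39, 39)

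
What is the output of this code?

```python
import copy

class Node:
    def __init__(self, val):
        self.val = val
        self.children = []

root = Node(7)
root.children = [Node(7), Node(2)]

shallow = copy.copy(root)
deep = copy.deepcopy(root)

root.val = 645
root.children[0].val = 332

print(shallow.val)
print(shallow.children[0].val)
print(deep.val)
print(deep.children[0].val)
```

Key concept: deep copy with custom objects.
Step by step:
`root = Node(7)` → root = Node(val=7, children=[])
`root.children = [Node(7), Node(2)]` → root = Node(val=7, children=[Node(val=7, children=[]), Node(val=2, children=[])])
`shallow = copy.copy(root)` → shallow = Node(val=7, children=[Node(val=7, children=[]), Node(val=2, children=[])])
`deep = copy.deepcopy(root)` → deep = Node(val=7, children=[Node(val=7, children=[]), Node(val=2, children=[])])
`root.val = 645` → root = Node(val=645, children=[Node(val=7, children=[]), Node(val=2, children=[])])
`root.children[0].val = 332` → root = Node(val=645, children=[Node(val=332, children=[]), Node(val=2, children=[])]); shallow = Node(val=7, children=[Node(val=332, children=[]), Node(val=2, children=[])])
`print(shallow.val)` → prints 7
`print(shallow.children[0].val)` → prints 332
`print(deep.val)` → prints 7
`print(deep.children[0].val)` → prints 7

Answer:
7
332
7
7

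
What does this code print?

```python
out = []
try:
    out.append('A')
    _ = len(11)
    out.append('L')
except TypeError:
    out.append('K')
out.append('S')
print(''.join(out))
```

Execution trace: 'A' (try body) → 'K' (except TypeError) → 'S' (after the try/except). Output: AKS

Answer: AKS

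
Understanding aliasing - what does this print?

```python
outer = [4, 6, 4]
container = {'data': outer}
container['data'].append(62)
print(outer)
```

Key concept: dict holds reference to list.
Step by step:
`outer = [4, 6, 4]` → outer = [4, 6, 4]
`container = {'data': outer}` → container = {'data': [4, 6, 4]}
`container['data'].append(62)` → outer = [4, 6, 4, 62]; container = {'data': [4, 6, 4, 62]}
`print(outer)` → prints [4, 6, 4, 62]

Answer: [4, 6, 4, 62]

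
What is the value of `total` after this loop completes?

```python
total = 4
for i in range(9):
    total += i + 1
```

Start at 4, add 1 to 9 = 49
`total` takes the values: 4 → 5 → 7 → 10 → 14 → 19 → 25 → 32 → 40 → 49

Answer: 49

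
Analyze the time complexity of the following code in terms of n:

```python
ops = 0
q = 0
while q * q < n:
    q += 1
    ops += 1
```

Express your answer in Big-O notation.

Each loop level contributes: √n. Multiplying the contributions gives O(√n).

Answer: O(√n)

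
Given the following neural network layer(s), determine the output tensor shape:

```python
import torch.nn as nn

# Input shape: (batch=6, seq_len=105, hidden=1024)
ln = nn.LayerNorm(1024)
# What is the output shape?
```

Input: (6, 105, 1024) -> Output: (6, 105, 1024)

Answer: (6, 105, 1024)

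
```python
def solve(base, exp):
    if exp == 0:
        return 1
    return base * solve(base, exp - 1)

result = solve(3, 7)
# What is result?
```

solve(3, 7) = 3 * 3 * 3 * 3 * 3 * 3 * 3 = 2187

Answer: 2187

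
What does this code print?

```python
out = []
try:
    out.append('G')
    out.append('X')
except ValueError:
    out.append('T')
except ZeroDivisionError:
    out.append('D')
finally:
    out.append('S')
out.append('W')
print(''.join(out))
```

Execution trace: 'G' (try body) → 'X' (try body, no exception) → 'S' (finally) → 'W' (after the try/except). Output: GXSW

Answer: GXSW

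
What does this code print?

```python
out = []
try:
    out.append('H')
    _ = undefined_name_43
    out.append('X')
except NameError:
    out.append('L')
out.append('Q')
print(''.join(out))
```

Execution trace: 'H' (try body) → 'L' (except NameError) → 'Q' (after the try/except). Output: HLQ

Answer: HLQ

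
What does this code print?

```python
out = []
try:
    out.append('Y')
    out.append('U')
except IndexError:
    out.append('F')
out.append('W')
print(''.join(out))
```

Execution trace: 'Y' (try body) → 'U' (try body, no exception) → 'W' (after the try/except). Output: YUW

Answer: YUW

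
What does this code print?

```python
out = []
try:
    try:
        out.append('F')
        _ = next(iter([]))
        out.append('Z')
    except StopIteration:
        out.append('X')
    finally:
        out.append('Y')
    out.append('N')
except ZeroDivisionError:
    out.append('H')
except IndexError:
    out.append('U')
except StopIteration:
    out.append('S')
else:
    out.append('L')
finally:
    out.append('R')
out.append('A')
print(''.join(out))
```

Execution trace: 'F' (inner try body) → 'X' (inner except StopIteration) → 'Y' (inner finally) → 'N' (try body, no exception) → 'L' (else) → 'R' (finally) → 'A' (after the try/except). Output: FXYNLRA

Answer: FXYNLRA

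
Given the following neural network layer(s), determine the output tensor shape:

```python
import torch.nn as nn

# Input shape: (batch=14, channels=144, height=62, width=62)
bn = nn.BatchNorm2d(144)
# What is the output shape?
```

Input: (14, 144, 62, 62) -> Output: (14, 144, 62, 62)

Answer: (14, 144, 62, 62)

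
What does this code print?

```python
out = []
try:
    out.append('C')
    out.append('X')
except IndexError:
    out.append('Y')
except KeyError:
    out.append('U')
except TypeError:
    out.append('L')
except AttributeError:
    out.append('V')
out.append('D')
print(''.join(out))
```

Execution trace: 'C' (try body) → 'X' (try body, no exception) → 'D' (after the try/except). Output: CXD

Answer: CXD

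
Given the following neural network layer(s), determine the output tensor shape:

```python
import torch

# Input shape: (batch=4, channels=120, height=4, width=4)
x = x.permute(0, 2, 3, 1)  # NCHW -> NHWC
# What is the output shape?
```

Input: (4, 120, 4, 4) -> Output: (4, 4, 4, 120)

Answer: (4, 4, 4, 120)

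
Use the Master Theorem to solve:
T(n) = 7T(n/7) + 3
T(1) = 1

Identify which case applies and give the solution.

a=7, b=7, f(n)=3. log_7(7) = 1. Since c=0 < 1, Case 1 applies: T(n) = Θ(n^log_b(a)) = O(n).

Answer: O(n) - Case 1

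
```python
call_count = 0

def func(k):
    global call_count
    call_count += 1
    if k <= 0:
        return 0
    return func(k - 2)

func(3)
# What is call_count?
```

Linear recursion stepping by 2: 3 calls from k=3 down to ≤0.

Answer: 3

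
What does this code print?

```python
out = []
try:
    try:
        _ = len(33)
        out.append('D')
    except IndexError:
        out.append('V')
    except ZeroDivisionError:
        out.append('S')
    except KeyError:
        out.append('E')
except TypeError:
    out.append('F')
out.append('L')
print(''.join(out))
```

Execution trace: 'F' (outer except TypeError) → 'L' (after the try/except). Output: FL

Answer: FL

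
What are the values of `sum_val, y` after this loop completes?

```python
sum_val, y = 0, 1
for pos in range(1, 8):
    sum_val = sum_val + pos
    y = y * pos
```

Sum and factorial of 1 to 7
`sum_val, y` takes the values: (0, 1) → (1, 1) → (3, 1) → (3, 2) → (6, 2) → (6, 6) → (10, 6) → (10, 24) → (15, 24) → (15, 120) → (21, 120) → (21, 720) → (28, 720) → (28, 5040)

Answer: 28, 5040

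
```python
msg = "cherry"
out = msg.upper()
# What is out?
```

Trace:
`msg = "cherry"` → msg = 'cherry'
`out = msg.upper()` → out = 'CHERRY'
So out = 'CHERRY'

Answer: 'CHERRY'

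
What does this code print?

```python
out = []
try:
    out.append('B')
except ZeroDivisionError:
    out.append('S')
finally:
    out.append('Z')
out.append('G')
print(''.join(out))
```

Execution trace: 'B' (try body, no exception) → 'Z' (finally) → 'G' (after the try/except). Output: BZG

Answer: BZG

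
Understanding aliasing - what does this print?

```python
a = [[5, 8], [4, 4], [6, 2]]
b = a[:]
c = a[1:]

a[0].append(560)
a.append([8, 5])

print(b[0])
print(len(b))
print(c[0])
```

Key concept: slice with nested mutation.
Step by step:
`a = [[5, 8], [4, 4], [6, 2]]` → a = [[5, 8], [4, 4], [6, 2]]
`b = a[:]` → b = [[5, 8], [4, 4], [6, 2]]
`c = a[1:]` → c = [[4, 4], [6, 2]]
`a[0].append(560)` → a = [[5, 8, 560], [4, 4], [6, 2]]; b = [[5, 8, 560], [4, 4], [6, 2]]
`a.append([8, 5])` → a = [[5, 8, 560], [4, 4], [6, 2], [8, 5]]
`print(b[0])` → prints [5, 8, 560]
`print(len(b))` → prints 3
`print(c[0])` → prints [4, 4]

Answer:
[5, 8, 560]
3
[4, 4]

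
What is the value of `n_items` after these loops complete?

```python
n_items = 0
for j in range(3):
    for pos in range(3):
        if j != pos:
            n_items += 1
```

3² - 3 (exclude diagonal)
`n_items` takes the values: 0 → 1 → 2 → 3 → 4 → 5 → 6

Answer: 6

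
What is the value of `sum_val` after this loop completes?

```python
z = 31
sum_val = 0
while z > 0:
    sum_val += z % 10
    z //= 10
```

Sum digits of 31
`sum_val` takes the values: 0 → 1 → 4

Answer: 4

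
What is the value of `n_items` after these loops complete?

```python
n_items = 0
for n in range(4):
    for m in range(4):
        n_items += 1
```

4 * 4 = 16
`n_items` takes the values: 0 → 1 → 2 → 3 → 4 → 5 → 6 → 7 → 8 → 9 → 10 → 11 → 12 → 13 → 14 → 15 → 16

Answer: 16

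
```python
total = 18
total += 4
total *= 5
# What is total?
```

Trace:
`total = 18` → total = 18
`total += 4` → total = 22
`total *= 5` → total = 110
So total = 110

Answer: 110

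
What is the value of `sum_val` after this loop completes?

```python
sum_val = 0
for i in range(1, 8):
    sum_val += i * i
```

Sum of squares 1² to 7² = 140
`sum_val` takes the values: 0 → 1 → 5 → 14 → 30 → 55 → 91 → 140

Answer: 140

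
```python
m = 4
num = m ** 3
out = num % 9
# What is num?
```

Trace:
`m = 4` → m = 4
`num = m ** 3` → num = 64
`out = num % 9` → out = 1
So num = 64

Answer: 64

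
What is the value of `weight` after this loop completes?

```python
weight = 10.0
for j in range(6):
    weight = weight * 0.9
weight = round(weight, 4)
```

Exponential decay: 10.0 * 0.9^6
`weight` takes the values: 10.0 → 9.0 → 8.1 → 7.29 → 6.561 → 5.9049 → 5.31441 → 5.3144

Answer: 5.3144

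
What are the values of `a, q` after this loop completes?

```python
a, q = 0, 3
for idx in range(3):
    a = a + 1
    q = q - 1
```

a goes 0→3, q goes 3→0
`a, q` takes the values: (0, 3) → (1, 3) → (1, 2) → (2, 2) → (2, 1) → (3, 1) → (3, 0)

Answer: 3, 0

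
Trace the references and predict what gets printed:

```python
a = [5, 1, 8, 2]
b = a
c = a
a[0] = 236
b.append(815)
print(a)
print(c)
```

Key concept: multiple aliases.
Step by step:
`a = [5, 1, 8, 2]` → a = [5, 1, 8, 2]
`b = a` → b = [5, 1, 8, 2] (same object as a)
`c = a` → c = [5, 1, 8, 2] (same object as a, b)
`a[0] = 236` → a = [236, 1, 8, 2] (same object as b, c); b = [236, 1, 8, 2] (same object as a, c); c = [236, 1, 8, 2] (same object as a, b)
`b.append(815)` → a = [236, 1, 8, 2, 815] (same object as b, c); b = [236, 1, 8, 2, 815] (same object as a, c); c = [236, 1, 8, 2, 815] (same object as a, b)
`print(a)` → prints [236, 1, 8, 2, 815]
`print(c)` → prints [236, 1, 8, 2, 815]

Answer:
[236, 1, 8, 2, 815]
[236, 1, 8, 2, 815]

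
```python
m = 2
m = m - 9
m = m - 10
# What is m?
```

Trace:
`m = 2` → m = 2
`m = m - 9` → m = -7
`m = m - 10` → m = -17
So m = -17

Answer: -17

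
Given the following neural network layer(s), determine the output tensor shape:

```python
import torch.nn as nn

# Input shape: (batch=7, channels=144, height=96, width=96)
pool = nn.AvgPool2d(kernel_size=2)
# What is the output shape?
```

Input: (7, 144, 96, 96) -> Output: (7, 144, 48, 48)

Answer: (7, 144, 48, 48)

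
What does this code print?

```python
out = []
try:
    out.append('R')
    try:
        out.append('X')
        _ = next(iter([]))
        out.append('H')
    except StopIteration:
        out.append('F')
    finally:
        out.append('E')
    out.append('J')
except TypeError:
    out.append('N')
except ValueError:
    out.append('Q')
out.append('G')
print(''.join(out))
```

Execution trace: 'R' (try body) → 'X' (inner try body) → 'F' (inner except StopIteration) → 'E' (inner finally) → 'J' (try body, no exception) → 'G' (after the try/except). Output: RXFEJG

Answer: RXFEJG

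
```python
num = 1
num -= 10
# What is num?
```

Trace:
`num = 1` → num = 1
`num -= 10` → num = -9
So num = -9

Answer: -9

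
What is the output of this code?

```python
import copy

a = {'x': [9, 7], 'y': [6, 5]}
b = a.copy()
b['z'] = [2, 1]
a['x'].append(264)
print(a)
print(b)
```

Key concept: shallow copy of dict with mutable values.
Step by step:
`a = {'x': [9, 7], 'y': [6, 5]}` → a = {'x': [9, 7], 'y': [6, 5]}
`b = a.copy()` → b = {'x': [9, 7], 'y': [6, 5]}
`b['z'] = [2, 1]` → b = {'x': [9, 7], 'y': [6, 5], 'z': [2, 1]}
`a['x'].append(264)` → a = {'x': [9, 7, 264], 'y': [6, 5]}; b = {'x': [9, 7, 264], 'y': [6, 5], 'z': [2, 1]}
`print(a)` → prints {'x': [9, 7, 264], 'y': [6, 5]}
`print(b)` → prints {'x': [9, 7, 264], 'y': [6, 5], 'z': [2, 1]}

Answer:
{'x': [9, 7, 264], 'y': [6, 5]}
{'x': [9, 7, 264], 'y': [6, 5], 'z': [2, 1]}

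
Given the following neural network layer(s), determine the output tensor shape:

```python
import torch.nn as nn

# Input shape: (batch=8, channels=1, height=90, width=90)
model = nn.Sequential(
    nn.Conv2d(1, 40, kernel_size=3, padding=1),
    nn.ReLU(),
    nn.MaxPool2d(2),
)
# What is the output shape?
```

Input: (8, 1, 90, 90) -> after Conv2d: (8, 40, 90, 90) -> after ReLU: (8, 40, 90, 90) -> Output: (8, 40, 45, 45)

Answer: (8, 40, 45, 45)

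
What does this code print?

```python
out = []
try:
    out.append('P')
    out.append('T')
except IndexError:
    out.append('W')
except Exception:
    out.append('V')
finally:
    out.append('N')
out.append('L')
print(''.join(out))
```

Execution trace: 'P' (try body) → 'T' (try body, no exception) → 'N' (finally) → 'L' (after the try/except). Output: PTNL

Answer: PTNL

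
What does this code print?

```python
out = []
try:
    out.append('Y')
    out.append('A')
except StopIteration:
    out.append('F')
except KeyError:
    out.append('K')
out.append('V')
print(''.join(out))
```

Execution trace: 'Y' (try body) → 'A' (try body, no exception) → 'V' (after the try/except). Output: YAV

Answer: YAV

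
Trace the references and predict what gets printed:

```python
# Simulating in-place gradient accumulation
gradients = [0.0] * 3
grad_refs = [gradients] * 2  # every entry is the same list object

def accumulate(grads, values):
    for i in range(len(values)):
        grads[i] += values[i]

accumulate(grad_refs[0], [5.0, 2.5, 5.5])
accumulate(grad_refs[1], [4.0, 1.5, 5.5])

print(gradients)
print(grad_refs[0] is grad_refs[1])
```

Key concept: gradient accumulation aliasing.
Step by step:
`gradients = [0.0] * 3` → gradients = [0.0, 0.0, 0.0]
`grad_refs = [gradients] * 2` → grad_refs = [[0.0, 0.0, 0.0], [0.0, 0.0, 0.0]]
`accumulate(grad_refs[0], [5.0, 2.5, 5.5])` → gradients = [5.0, 2.5, 5.5]; grad_refs = [[5.0, 2.5, 5.5], [5.0, 2.5, 5.5]]
`accumulate(grad_refs[1], [4.0, 1.5, 5.5])` → gradients = [9.0, 4.0, 11.0]; grad_refs = [[9.0, 4.0, 11.0], [9.0, 4.0, 11.0]]
`print(gradients)` → prints [9.0, 4.0, 11.0]
`print(grad_refs[0] is grad_refs[1])` → prints True

Answer:
[9.0, 4.0, 11.0]
True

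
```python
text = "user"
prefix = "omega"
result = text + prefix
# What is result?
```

Trace:
`text = "user"` → text = 'user'
`prefix = "omega"` → prefix = 'omega'
`result = text + prefix` → result = 'useromega'
So result = 'useromega'

Answer: 'useromega'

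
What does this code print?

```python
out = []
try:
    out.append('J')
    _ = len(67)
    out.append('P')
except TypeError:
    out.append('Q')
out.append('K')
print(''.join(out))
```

Execution trace: 'J' (try body) → 'Q' (except TypeError) → 'K' (after the try/except). Output: JQK

Answer: JQK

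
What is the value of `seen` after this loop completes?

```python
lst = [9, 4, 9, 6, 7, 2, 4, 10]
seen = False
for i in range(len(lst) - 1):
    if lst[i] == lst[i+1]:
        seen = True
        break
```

Check consecutive duplicates in [9, 4, 9, 6, 7, 2, 4, 10]
`seen` takes the values: False

Answer: False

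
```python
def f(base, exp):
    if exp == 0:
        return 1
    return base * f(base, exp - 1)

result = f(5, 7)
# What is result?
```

f(5, 7) = 5 * 5 * 5 * 5 * 5 * 5 * 5 = 78125

Answer: 78125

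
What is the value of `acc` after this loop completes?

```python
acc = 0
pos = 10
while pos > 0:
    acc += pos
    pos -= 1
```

Sum 10 down to 1
`acc` takes the values: 0 → 10 → 19 → 27 → 34 → 40 → 45 → 49 → 52 → 54 → 55

Answer: 55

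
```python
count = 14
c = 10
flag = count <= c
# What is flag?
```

Trace:
`count = 14` → count = 14
`c = 10` → c = 10
`flag = count <= c` → flag = False
So flag = False

Answer: False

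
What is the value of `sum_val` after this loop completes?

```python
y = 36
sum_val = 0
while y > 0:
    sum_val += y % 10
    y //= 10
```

Sum digits of 36
`sum_val` takes the values: 0 → 6 → 9

Answer: 9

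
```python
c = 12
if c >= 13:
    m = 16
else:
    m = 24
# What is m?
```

Trace:
`c = 12` → c = 12
`if c >= 13: ...` → c >= 13 is False, take else branch → m = 24
So m = 24

Answer: 24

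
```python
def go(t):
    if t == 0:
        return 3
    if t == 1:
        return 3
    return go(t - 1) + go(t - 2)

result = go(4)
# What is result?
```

Build up from base cases: go(0)=3, go(1)=3, go(2)=6, go(3)=9, go(4)=15

Answer: 15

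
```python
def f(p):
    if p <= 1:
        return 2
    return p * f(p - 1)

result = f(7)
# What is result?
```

f(7) = 7 * 6 * 5 * 4 * 3 * 2 * 2 = 10080

Answer: 10080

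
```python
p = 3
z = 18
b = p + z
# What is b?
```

Trace:
`p = 3` → p = 3
`z = 18` → z = 18
`b = p + z` → b = 21
So b = 21

Answer: 21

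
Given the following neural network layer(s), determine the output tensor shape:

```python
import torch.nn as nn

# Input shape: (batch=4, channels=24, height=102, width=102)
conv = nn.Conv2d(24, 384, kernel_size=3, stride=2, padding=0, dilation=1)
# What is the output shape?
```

Input: (4, 24, 102, 102) -> Output: (4, 384, 50, 50)

Answer: (4, 384, 50, 50)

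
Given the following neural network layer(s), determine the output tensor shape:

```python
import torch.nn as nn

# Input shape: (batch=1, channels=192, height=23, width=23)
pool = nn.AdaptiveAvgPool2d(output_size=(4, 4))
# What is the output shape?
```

Input: (1, 192, 23, 23) -> Output: (1, 192, 4, 4)

Answer: (1, 192, 4, 4)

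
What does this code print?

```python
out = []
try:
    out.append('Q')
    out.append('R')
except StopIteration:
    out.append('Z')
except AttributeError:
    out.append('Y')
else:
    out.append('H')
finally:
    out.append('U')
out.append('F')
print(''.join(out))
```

Execution trace: 'Q' (try body) → 'R' (try body, no exception) → 'H' (else) → 'U' (finally) → 'F' (after the try/except). Output: QRHUF

Answer: QRHUF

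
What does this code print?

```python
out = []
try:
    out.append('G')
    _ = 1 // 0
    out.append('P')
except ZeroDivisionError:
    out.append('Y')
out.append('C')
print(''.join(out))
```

Execution trace: 'G' (try body) → 'Y' (except ZeroDivisionError) → 'C' (after the try/except). Output: GYC

Answer: GYC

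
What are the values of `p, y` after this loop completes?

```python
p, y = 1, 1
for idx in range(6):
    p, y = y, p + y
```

Fibonacci: after 6 iterations
`p, y` takes the values: (1, 1) → (1, 2) → (2, 3) → (3, 5) → (5, 8) → (8, 13) → (13, 21)

Answer: 13, 21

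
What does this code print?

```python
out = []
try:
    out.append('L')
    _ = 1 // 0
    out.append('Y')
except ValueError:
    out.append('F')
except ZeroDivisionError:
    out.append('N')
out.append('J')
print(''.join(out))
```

Execution trace: 'L' (try body) → 'N' (except ZeroDivisionError) → 'J' (after the try/except). Output: LNJ

Answer: LNJ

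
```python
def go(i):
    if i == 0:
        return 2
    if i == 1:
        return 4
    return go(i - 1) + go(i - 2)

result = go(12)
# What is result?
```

Build up from base cases: go(0)=2, go(1)=4, go(2)=6, go(3)=10, go(4)=16, go(5)=26, go(6)=42, ..., go(12)=754

Answer: 754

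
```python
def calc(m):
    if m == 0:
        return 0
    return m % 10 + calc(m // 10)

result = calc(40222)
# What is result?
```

Sum of digits of 40222: 2 + 2 + 2 + 0 + 4 = 10

Answer: 10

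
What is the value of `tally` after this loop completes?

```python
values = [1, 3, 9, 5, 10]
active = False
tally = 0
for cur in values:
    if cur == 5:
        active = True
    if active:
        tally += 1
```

Count elements after first 5 in [1, 3, 9, 5, 10]
`tally` takes the values: 0 → 1 → 2

Answer: 2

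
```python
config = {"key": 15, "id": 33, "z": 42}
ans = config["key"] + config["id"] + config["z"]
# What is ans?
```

Trace:
`config = {"key": 15, "id": 33, "z": 42}` → config = {'key': 15, 'id': 33, 'z': 42}
`ans = config["key"] + config["id"] + config["z"]` → ans = 90
So ans = 90

Answer: 90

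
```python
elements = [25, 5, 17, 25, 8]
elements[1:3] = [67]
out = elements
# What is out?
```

Trace:
`elements = [25, 5, 17, 25, 8]` → elements = [25, 5, 17, 25, 8]
`elements[1:3] = [67]` → elements = [25, 67, 25, 8]
`out = elements` → out = [25, 67, 25, 8]
So out = [25, 67, 25, 8]

Answer: [25, 67, 25, 8]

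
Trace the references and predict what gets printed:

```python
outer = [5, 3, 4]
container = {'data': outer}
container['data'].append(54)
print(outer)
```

Key concept: dict holds reference to list.
Step by step:
`outer = [5, 3, 4]` → outer = [5, 3, 4]
`container = {'data': outer}` → container = {'data': [5, 3, 4]}
`container['data'].append(54)` → outer = [5, 3, 4, 54]; container = {'data': [5, 3, 4, 54]}
`print(outer)` → prints [5, 3, 4, 54]

Answer: [5, 3, 4, 54]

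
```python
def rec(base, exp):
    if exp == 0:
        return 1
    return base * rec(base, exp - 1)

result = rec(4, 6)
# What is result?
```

rec(4, 6) = 4 * 4 * 4 * 4 * 4 * 4 = 4096

Answer: 4096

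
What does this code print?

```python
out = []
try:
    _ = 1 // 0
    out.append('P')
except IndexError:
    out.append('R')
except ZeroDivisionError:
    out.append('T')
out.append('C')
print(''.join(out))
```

Execution trace: 'T' (except ZeroDivisionError) → 'C' (after the try/except). Output: TC

Answer: TC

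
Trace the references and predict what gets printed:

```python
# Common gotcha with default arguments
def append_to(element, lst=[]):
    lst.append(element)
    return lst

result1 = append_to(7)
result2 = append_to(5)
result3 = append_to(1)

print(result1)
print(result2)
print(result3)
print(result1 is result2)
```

Key concept: mutable default argument gotcha.
Step by step:
`result1 = append_to(7)` → result1 = [7]
`result2 = append_to(5)` → result1 = [7, 5] (same object as result2); result2 = [7, 5] (same object as result1)
`result3 = append_to(1)` → result1 = [7, 5, 1] (same object as result2, result3); result2 = [7, 5, 1] (same object as result1, result3); result3 = [7, 5, 1] (same object as result1, result2)
`print(result1)` → prints [7, 5, 1]
`print(result2)` → prints [7, 5, 1]
`print(result3)` → prints [7, 5, 1]
`print(result1 is result2)` → prints True

Answer:
[7, 5, 1]
[7, 5, 1]
[7, 5, 1]
True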